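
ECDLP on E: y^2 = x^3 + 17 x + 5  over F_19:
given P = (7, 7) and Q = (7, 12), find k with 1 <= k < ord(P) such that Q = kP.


Enumerate multiples of P until we hit Q = (7, 12):
  1P = (7, 7)
  2P = (10, 4)
  3P = (3, 8)
  4P = (15, 14)
  5P = (4, 17)
  6P = (17, 1)
  7P = (6, 0)
  8P = (17, 18)
  9P = (4, 2)
  10P = (15, 5)
  11P = (3, 11)
  12P = (10, 15)
  13P = (7, 12)
Match found at i = 13.

k = 13


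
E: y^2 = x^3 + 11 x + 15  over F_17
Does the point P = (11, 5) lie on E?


Check whether y^2 = x^3 + 11 x + 15 (mod 17) for (x, y) = (11, 5).
LHS: y^2 = 5^2 mod 17 = 8
RHS: x^3 + 11 x + 15 = 11^3 + 11*11 + 15 mod 17 = 5
LHS != RHS

No, not on the curve


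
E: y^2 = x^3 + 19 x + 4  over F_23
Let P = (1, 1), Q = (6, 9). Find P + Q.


P != Q, so use the chord formula.
s = (y2 - y1) / (x2 - x1) = (8) / (5) mod 23 = 20
x3 = s^2 - x1 - x2 mod 23 = 20^2 - 1 - 6 = 2
y3 = s (x1 - x3) - y1 mod 23 = 20 * (1 - 2) - 1 = 2

P + Q = (2, 2)


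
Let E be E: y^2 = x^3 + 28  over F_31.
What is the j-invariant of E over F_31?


Delta = -16(4 a^3 + 27 b^2) mod 31 = 18
-1728 * (4 a)^3 = -1728 * (4*0)^3 mod 31 = 0
j = 0 * 18^(-1) mod 31 = 0

j = 0 (mod 31)


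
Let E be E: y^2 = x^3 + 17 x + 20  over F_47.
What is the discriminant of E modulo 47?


4 a^3 + 27 b^2 = 4*17^3 + 27*20^2 = 19652 + 10800 = 30452
Delta = -16 * (30452) = -487232
Delta mod 47 = 17

Delta = 17 (mod 47)


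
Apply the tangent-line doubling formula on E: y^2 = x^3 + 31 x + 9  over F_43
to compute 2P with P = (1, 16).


Doubling: s = (3 x1^2 + a) / (2 y1)
s = (3*1^2 + 31) / (2*16) mod 43 = 36
x3 = s^2 - 2 x1 mod 43 = 36^2 - 2*1 = 4
y3 = s (x1 - x3) - y1 mod 43 = 36 * (1 - 4) - 16 = 5

2P = (4, 5)


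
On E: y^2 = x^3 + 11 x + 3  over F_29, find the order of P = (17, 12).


Compute successive multiples of P until we hit O:
  1P = (17, 12)
  2P = (8, 20)
  3P = (3, 11)
  4P = (13, 9)
  5P = (5, 26)
  6P = (14, 28)
  7P = (20, 4)
  8P = (12, 23)
  ... (continuing to 35P)
  35P = O

ord(P) = 35


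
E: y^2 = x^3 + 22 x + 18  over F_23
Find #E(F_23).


For each x in F_23, count y with y^2 = x^3 + 22 x + 18 mod 23:
  x = 0: RHS = 18, y in [8, 15]  -> 2 point(s)
  x = 1: RHS = 18, y in [8, 15]  -> 2 point(s)
  x = 2: RHS = 1, y in [1, 22]  -> 2 point(s)
  x = 4: RHS = 9, y in [3, 20]  -> 2 point(s)
  x = 5: RHS = 0, y in [0]  -> 1 point(s)
  x = 7: RHS = 9, y in [3, 20]  -> 2 point(s)
  x = 8: RHS = 16, y in [4, 19]  -> 2 point(s)
  x = 9: RHS = 2, y in [5, 18]  -> 2 point(s)
  x = 11: RHS = 4, y in [2, 21]  -> 2 point(s)
  x = 12: RHS = 9, y in [3, 20]  -> 2 point(s)
  x = 16: RHS = 4, y in [2, 21]  -> 2 point(s)
  x = 18: RHS = 13, y in [6, 17]  -> 2 point(s)
  x = 19: RHS = 4, y in [2, 21]  -> 2 point(s)
  x = 21: RHS = 12, y in [9, 14]  -> 2 point(s)
  x = 22: RHS = 18, y in [8, 15]  -> 2 point(s)
Affine points: 29. Add the point at infinity: total = 30.

#E(F_23) = 30


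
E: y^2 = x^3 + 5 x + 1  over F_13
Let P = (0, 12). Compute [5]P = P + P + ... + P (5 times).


k = 5 = 101_2 (binary, LSB first: 101)
Double-and-add from P = (0, 12):
  bit 0 = 1: acc = O + (0, 12) = (0, 12)
  bit 1 = 0: acc unchanged = (0, 12)
  bit 2 = 1: acc = (0, 12) + (6, 0) = (11, 10)

5P = (11, 10)


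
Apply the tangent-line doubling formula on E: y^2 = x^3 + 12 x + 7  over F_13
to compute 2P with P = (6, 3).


Doubling: s = (3 x1^2 + a) / (2 y1)
s = (3*6^2 + 12) / (2*3) mod 13 = 7
x3 = s^2 - 2 x1 mod 13 = 7^2 - 2*6 = 11
y3 = s (x1 - x3) - y1 mod 13 = 7 * (6 - 11) - 3 = 1

2P = (11, 1)


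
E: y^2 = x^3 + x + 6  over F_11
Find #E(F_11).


For each x in F_11, count y with y^2 = x^3 + 1 x + 6 mod 11:
  x = 2: RHS = 5, y in [4, 7]  -> 2 point(s)
  x = 3: RHS = 3, y in [5, 6]  -> 2 point(s)
  x = 5: RHS = 4, y in [2, 9]  -> 2 point(s)
  x = 7: RHS = 4, y in [2, 9]  -> 2 point(s)
  x = 8: RHS = 9, y in [3, 8]  -> 2 point(s)
  x = 10: RHS = 4, y in [2, 9]  -> 2 point(s)
Affine points: 12. Add the point at infinity: total = 13.

#E(F_11) = 13


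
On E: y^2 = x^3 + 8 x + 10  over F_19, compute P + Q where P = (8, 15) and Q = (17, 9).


P != Q, so use the chord formula.
s = (y2 - y1) / (x2 - x1) = (13) / (9) mod 19 = 12
x3 = s^2 - x1 - x2 mod 19 = 12^2 - 8 - 17 = 5
y3 = s (x1 - x3) - y1 mod 19 = 12 * (8 - 5) - 15 = 2

P + Q = (5, 2)


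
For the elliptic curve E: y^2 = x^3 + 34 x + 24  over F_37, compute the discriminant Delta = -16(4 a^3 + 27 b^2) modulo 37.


4 a^3 + 27 b^2 = 4*34^3 + 27*24^2 = 157216 + 15552 = 172768
Delta = -16 * (172768) = -2764288
Delta mod 37 = 19

Delta = 19 (mod 37)


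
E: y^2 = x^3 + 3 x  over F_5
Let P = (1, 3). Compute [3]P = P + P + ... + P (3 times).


k = 3 = 11_2 (binary, LSB first: 11)
Double-and-add from P = (1, 3):
  bit 0 = 1: acc = O + (1, 3) = (1, 3)
  bit 1 = 1: acc = (1, 3) + (4, 4) = (4, 1)

3P = (4, 1)


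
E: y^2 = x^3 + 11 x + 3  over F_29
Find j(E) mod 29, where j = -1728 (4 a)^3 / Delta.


Delta = -16(4 a^3 + 27 b^2) mod 29 = 16
-1728 * (4 a)^3 = -1728 * (4*11)^3 mod 29 = 16
j = 16 * 16^(-1) mod 29 = 1

j = 1 (mod 29)


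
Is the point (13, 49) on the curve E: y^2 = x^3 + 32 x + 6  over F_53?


Check whether y^2 = x^3 + 32 x + 6 (mod 53) for (x, y) = (13, 49).
LHS: y^2 = 49^2 mod 53 = 16
RHS: x^3 + 32 x + 6 = 13^3 + 32*13 + 6 mod 53 = 22
LHS != RHS

No, not on the curve


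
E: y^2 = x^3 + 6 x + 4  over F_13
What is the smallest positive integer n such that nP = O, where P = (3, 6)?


Compute successive multiples of P until we hit O:
  1P = (3, 6)
  2P = (4, 1)
  3P = (5, 4)
  4P = (6, 10)
  5P = (0, 11)
  6P = (7, 5)
  7P = (12, 6)
  8P = (11, 7)
  ... (continuing to 17P)
  17P = O

ord(P) = 17


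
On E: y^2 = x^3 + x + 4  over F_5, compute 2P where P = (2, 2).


Doubling: s = (3 x1^2 + a) / (2 y1)
s = (3*2^2 + 1) / (2*2) mod 5 = 2
x3 = s^2 - 2 x1 mod 5 = 2^2 - 2*2 = 0
y3 = s (x1 - x3) - y1 mod 5 = 2 * (2 - 0) - 2 = 2

2P = (0, 2)


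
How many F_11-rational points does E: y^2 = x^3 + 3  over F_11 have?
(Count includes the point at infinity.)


For each x in F_11, count y with y^2 = x^3 + 0 x + 3 mod 11:
  x = 0: RHS = 3, y in [5, 6]  -> 2 point(s)
  x = 1: RHS = 4, y in [2, 9]  -> 2 point(s)
  x = 2: RHS = 0, y in [0]  -> 1 point(s)
  x = 4: RHS = 1, y in [1, 10]  -> 2 point(s)
  x = 7: RHS = 5, y in [4, 7]  -> 2 point(s)
  x = 8: RHS = 9, y in [3, 8]  -> 2 point(s)
Affine points: 11. Add the point at infinity: total = 12.

#E(F_11) = 12


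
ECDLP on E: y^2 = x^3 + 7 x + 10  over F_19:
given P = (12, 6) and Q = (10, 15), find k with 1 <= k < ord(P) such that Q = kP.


Enumerate multiples of P until we hit Q = (10, 15):
  1P = (12, 6)
  2P = (4, 8)
  3P = (9, 17)
  4P = (3, 18)
  5P = (10, 4)
  6P = (17, 8)
  7P = (16, 0)
  8P = (17, 11)
  9P = (10, 15)
Match found at i = 9.

k = 9


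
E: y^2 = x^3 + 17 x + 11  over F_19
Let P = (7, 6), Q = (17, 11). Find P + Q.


P != Q, so use the chord formula.
s = (y2 - y1) / (x2 - x1) = (5) / (10) mod 19 = 10
x3 = s^2 - x1 - x2 mod 19 = 10^2 - 7 - 17 = 0
y3 = s (x1 - x3) - y1 mod 19 = 10 * (7 - 0) - 6 = 7

P + Q = (0, 7)


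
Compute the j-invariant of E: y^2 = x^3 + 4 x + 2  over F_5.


Delta = -16(4 a^3 + 27 b^2) mod 5 = 1
-1728 * (4 a)^3 = -1728 * (4*4)^3 mod 5 = 2
j = 2 * 1^(-1) mod 5 = 2

j = 2 (mod 5)


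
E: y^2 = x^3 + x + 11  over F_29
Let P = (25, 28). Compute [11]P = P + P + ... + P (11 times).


k = 11 = 1011_2 (binary, LSB first: 1101)
Double-and-add from P = (25, 28):
  bit 0 = 1: acc = O + (25, 28) = (25, 28)
  bit 1 = 1: acc = (25, 28) + (21, 19) = (8, 3)
  bit 2 = 0: acc unchanged = (8, 3)
  bit 3 = 1: acc = (8, 3) + (27, 28) = (22, 3)

11P = (22, 3)


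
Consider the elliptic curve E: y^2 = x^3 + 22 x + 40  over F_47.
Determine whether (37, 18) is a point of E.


Check whether y^2 = x^3 + 22 x + 40 (mod 47) for (x, y) = (37, 18).
LHS: y^2 = 18^2 mod 47 = 42
RHS: x^3 + 22 x + 40 = 37^3 + 22*37 + 40 mod 47 = 42
LHS = RHS

Yes, on the curve


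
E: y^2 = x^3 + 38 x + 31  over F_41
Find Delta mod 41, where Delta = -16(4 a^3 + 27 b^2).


4 a^3 + 27 b^2 = 4*38^3 + 27*31^2 = 219488 + 25947 = 245435
Delta = -16 * (245435) = -3926960
Delta mod 41 = 20

Delta = 20 (mod 41)


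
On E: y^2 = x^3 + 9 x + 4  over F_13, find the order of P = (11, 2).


Compute successive multiples of P until we hit O:
  1P = (11, 2)
  2P = (8, 4)
  3P = (6, 12)
  4P = (0, 2)
  5P = (2, 11)
  6P = (1, 1)
  7P = (4, 0)
  8P = (1, 12)
  ... (continuing to 14P)
  14P = O

ord(P) = 14


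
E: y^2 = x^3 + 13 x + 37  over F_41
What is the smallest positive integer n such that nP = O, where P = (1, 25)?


Compute successive multiples of P until we hit O:
  1P = (1, 25)
  2P = (29, 30)
  3P = (16, 6)
  4P = (40, 8)
  5P = (21, 10)
  6P = (17, 28)
  7P = (28, 34)
  8P = (3, 29)
  ... (continuing to 33P)
  33P = O

ord(P) = 33


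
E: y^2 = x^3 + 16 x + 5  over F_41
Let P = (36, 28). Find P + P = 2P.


Doubling: s = (3 x1^2 + a) / (2 y1)
s = (3*36^2 + 16) / (2*28) mod 41 = 17
x3 = s^2 - 2 x1 mod 41 = 17^2 - 2*36 = 12
y3 = s (x1 - x3) - y1 mod 41 = 17 * (36 - 12) - 28 = 11

2P = (12, 11)


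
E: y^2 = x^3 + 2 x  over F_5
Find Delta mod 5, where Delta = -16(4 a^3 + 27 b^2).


4 a^3 + 27 b^2 = 4*2^3 + 27*0^2 = 32 + 0 = 32
Delta = -16 * (32) = -512
Delta mod 5 = 3

Delta = 3 (mod 5)


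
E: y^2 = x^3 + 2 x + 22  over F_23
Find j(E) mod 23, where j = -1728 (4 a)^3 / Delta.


Delta = -16(4 a^3 + 27 b^2) mod 23 = 22
-1728 * (4 a)^3 = -1728 * (4*2)^3 mod 23 = 5
j = 5 * 22^(-1) mod 23 = 18

j = 18 (mod 23)


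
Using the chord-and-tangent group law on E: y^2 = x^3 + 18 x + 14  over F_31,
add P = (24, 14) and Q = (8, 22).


P != Q, so use the chord formula.
s = (y2 - y1) / (x2 - x1) = (8) / (15) mod 31 = 15
x3 = s^2 - x1 - x2 mod 31 = 15^2 - 24 - 8 = 7
y3 = s (x1 - x3) - y1 mod 31 = 15 * (24 - 7) - 14 = 24

P + Q = (7, 24)


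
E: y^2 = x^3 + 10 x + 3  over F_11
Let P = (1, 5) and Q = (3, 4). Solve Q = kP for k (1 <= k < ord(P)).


Enumerate multiples of P until we hit Q = (3, 4):
  1P = (1, 5)
  2P = (2, 8)
  3P = (6, 2)
  4P = (7, 3)
  5P = (8, 1)
  6P = (3, 4)
Match found at i = 6.

k = 6


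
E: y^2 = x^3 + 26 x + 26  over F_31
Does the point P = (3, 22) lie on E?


Check whether y^2 = x^3 + 26 x + 26 (mod 31) for (x, y) = (3, 22).
LHS: y^2 = 22^2 mod 31 = 19
RHS: x^3 + 26 x + 26 = 3^3 + 26*3 + 26 mod 31 = 7
LHS != RHS

No, not on the curve


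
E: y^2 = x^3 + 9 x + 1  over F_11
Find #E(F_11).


For each x in F_11, count y with y^2 = x^3 + 9 x + 1 mod 11:
  x = 0: RHS = 1, y in [1, 10]  -> 2 point(s)
  x = 1: RHS = 0, y in [0]  -> 1 point(s)
  x = 2: RHS = 5, y in [4, 7]  -> 2 point(s)
  x = 3: RHS = 0, y in [0]  -> 1 point(s)
  x = 7: RHS = 0, y in [0]  -> 1 point(s)
Affine points: 7. Add the point at infinity: total = 8.

#E(F_11) = 8


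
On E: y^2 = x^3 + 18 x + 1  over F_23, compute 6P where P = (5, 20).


k = 6 = 110_2 (binary, LSB first: 011)
Double-and-add from P = (5, 20):
  bit 0 = 0: acc unchanged = O
  bit 1 = 1: acc = O + (6, 7) = (6, 7)
  bit 2 = 1: acc = (6, 7) + (0, 1) = (18, 4)

6P = (18, 4)


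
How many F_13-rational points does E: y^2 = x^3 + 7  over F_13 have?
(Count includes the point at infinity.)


For each x in F_13, count y with y^2 = x^3 + 0 x + 7 mod 13:
  x = 7: RHS = 12, y in [5, 8]  -> 2 point(s)
  x = 8: RHS = 12, y in [5, 8]  -> 2 point(s)
  x = 11: RHS = 12, y in [5, 8]  -> 2 point(s)
Affine points: 6. Add the point at infinity: total = 7.

#E(F_13) = 7


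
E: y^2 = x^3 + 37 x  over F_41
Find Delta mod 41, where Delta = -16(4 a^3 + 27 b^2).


4 a^3 + 27 b^2 = 4*37^3 + 27*0^2 = 202612 + 0 = 202612
Delta = -16 * (202612) = -3241792
Delta mod 41 = 37

Delta = 37 (mod 41)


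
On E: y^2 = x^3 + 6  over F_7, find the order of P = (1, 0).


Compute successive multiples of P until we hit O:
  1P = (1, 0)
  2P = O

ord(P) = 2


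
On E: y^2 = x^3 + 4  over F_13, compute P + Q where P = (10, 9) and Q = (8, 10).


P != Q, so use the chord formula.
s = (y2 - y1) / (x2 - x1) = (1) / (11) mod 13 = 6
x3 = s^2 - x1 - x2 mod 13 = 6^2 - 10 - 8 = 5
y3 = s (x1 - x3) - y1 mod 13 = 6 * (10 - 5) - 9 = 8

P + Q = (5, 8)


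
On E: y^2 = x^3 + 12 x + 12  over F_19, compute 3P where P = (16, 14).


k = 3 = 11_2 (binary, LSB first: 11)
Double-and-add from P = (16, 14):
  bit 0 = 1: acc = O + (16, 14) = (16, 14)
  bit 1 = 1: acc = (16, 14) + (10, 12) = (10, 7)

3P = (10, 7)


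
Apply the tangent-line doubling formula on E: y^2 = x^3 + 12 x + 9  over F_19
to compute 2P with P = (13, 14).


Doubling: s = (3 x1^2 + a) / (2 y1)
s = (3*13^2 + 12) / (2*14) mod 19 = 7
x3 = s^2 - 2 x1 mod 19 = 7^2 - 2*13 = 4
y3 = s (x1 - x3) - y1 mod 19 = 7 * (13 - 4) - 14 = 11

2P = (4, 11)


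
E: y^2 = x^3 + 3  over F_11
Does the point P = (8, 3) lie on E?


Check whether y^2 = x^3 + 0 x + 3 (mod 11) for (x, y) = (8, 3).
LHS: y^2 = 3^2 mod 11 = 9
RHS: x^3 + 0 x + 3 = 8^3 + 0*8 + 3 mod 11 = 9
LHS = RHS

Yes, on the curve


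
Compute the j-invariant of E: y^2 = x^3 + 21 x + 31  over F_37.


Delta = -16(4 a^3 + 27 b^2) mod 37 = 24
-1728 * (4 a)^3 = -1728 * (4*21)^3 mod 37 = 11
j = 11 * 24^(-1) mod 37 = 2

j = 2 (mod 37)


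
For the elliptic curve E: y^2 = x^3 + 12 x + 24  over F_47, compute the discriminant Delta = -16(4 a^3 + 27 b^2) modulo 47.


4 a^3 + 27 b^2 = 4*12^3 + 27*24^2 = 6912 + 15552 = 22464
Delta = -16 * (22464) = -359424
Delta mod 47 = 32

Delta = 32 (mod 47)


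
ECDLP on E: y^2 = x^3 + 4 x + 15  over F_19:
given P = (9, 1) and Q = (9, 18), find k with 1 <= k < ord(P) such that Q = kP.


Enumerate multiples of P until we hit Q = (9, 18):
  1P = (9, 1)
  2P = (1, 18)
  3P = (15, 7)
  4P = (15, 12)
  5P = (1, 1)
  6P = (9, 18)
Match found at i = 6.

k = 6


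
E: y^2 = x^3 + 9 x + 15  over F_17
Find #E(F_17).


For each x in F_17, count y with y^2 = x^3 + 9 x + 15 mod 17:
  x = 0: RHS = 15, y in [7, 10]  -> 2 point(s)
  x = 1: RHS = 8, y in [5, 12]  -> 2 point(s)
  x = 3: RHS = 1, y in [1, 16]  -> 2 point(s)
  x = 4: RHS = 13, y in [8, 9]  -> 2 point(s)
  x = 5: RHS = 15, y in [7, 10]  -> 2 point(s)
  x = 6: RHS = 13, y in [8, 9]  -> 2 point(s)
  x = 7: RHS = 13, y in [8, 9]  -> 2 point(s)
  x = 8: RHS = 4, y in [2, 15]  -> 2 point(s)
  x = 9: RHS = 9, y in [3, 14]  -> 2 point(s)
  x = 10: RHS = 0, y in [0]  -> 1 point(s)
  x = 11: RHS = 0, y in [0]  -> 1 point(s)
  x = 12: RHS = 15, y in [7, 10]  -> 2 point(s)
  x = 13: RHS = 0, y in [0]  -> 1 point(s)
Affine points: 23. Add the point at infinity: total = 24.

#E(F_17) = 24


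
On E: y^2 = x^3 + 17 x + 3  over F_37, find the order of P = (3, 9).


Compute successive multiples of P until we hit O:
  1P = (3, 9)
  2P = (5, 19)
  3P = (17, 32)
  4P = (18, 6)
  5P = (19, 9)
  6P = (15, 28)
  7P = (12, 23)
  8P = (13, 33)
  ... (continuing to 45P)
  45P = O

ord(P) = 45


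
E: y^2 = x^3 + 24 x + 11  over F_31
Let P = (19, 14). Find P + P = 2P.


Doubling: s = (3 x1^2 + a) / (2 y1)
s = (3*19^2 + 24) / (2*14) mod 31 = 3
x3 = s^2 - 2 x1 mod 31 = 3^2 - 2*19 = 2
y3 = s (x1 - x3) - y1 mod 31 = 3 * (19 - 2) - 14 = 6

2P = (2, 6)


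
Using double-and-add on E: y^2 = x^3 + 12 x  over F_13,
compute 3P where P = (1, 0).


k = 3 = 11_2 (binary, LSB first: 11)
Double-and-add from P = (1, 0):
  bit 0 = 1: acc = O + (1, 0) = (1, 0)
  bit 1 = 1: acc = (1, 0) + O = (1, 0)

3P = (1, 0)


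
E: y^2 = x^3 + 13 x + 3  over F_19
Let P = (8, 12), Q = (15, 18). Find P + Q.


P != Q, so use the chord formula.
s = (y2 - y1) / (x2 - x1) = (6) / (7) mod 19 = 9
x3 = s^2 - x1 - x2 mod 19 = 9^2 - 8 - 15 = 1
y3 = s (x1 - x3) - y1 mod 19 = 9 * (8 - 1) - 12 = 13

P + Q = (1, 13)


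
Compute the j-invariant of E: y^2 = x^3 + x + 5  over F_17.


Delta = -16(4 a^3 + 27 b^2) mod 17 = 16
-1728 * (4 a)^3 = -1728 * (4*1)^3 mod 17 = 10
j = 10 * 16^(-1) mod 17 = 7

j = 7 (mod 17)


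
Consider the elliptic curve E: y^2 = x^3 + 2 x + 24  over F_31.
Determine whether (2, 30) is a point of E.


Check whether y^2 = x^3 + 2 x + 24 (mod 31) for (x, y) = (2, 30).
LHS: y^2 = 30^2 mod 31 = 1
RHS: x^3 + 2 x + 24 = 2^3 + 2*2 + 24 mod 31 = 5
LHS != RHS

No, not on the curve


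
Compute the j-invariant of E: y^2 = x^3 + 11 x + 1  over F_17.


Delta = -16(4 a^3 + 27 b^2) mod 17 = 13
-1728 * (4 a)^3 = -1728 * (4*11)^3 mod 17 = 16
j = 16 * 13^(-1) mod 17 = 13

j = 13 (mod 17)


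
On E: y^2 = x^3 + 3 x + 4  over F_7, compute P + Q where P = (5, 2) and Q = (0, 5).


P != Q, so use the chord formula.
s = (y2 - y1) / (x2 - x1) = (3) / (2) mod 7 = 5
x3 = s^2 - x1 - x2 mod 7 = 5^2 - 5 - 0 = 6
y3 = s (x1 - x3) - y1 mod 7 = 5 * (5 - 6) - 2 = 0

P + Q = (6, 0)


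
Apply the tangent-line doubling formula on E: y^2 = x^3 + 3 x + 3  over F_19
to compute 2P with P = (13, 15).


Doubling: s = (3 x1^2 + a) / (2 y1)
s = (3*13^2 + 3) / (2*15) mod 19 = 17
x3 = s^2 - 2 x1 mod 19 = 17^2 - 2*13 = 16
y3 = s (x1 - x3) - y1 mod 19 = 17 * (13 - 16) - 15 = 10

2P = (16, 10)


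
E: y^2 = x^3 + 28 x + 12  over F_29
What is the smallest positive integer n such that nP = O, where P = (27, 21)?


Compute successive multiples of P until we hit O:
  1P = (27, 21)
  2P = (3, 6)
  3P = (8, 9)
  4P = (14, 4)
  5P = (23, 11)
  6P = (7, 0)
  7P = (23, 18)
  8P = (14, 25)
  ... (continuing to 12P)
  12P = O

ord(P) = 12


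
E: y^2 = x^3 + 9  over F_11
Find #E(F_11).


For each x in F_11, count y with y^2 = x^3 + 0 x + 9 mod 11:
  x = 0: RHS = 9, y in [3, 8]  -> 2 point(s)
  x = 3: RHS = 3, y in [5, 6]  -> 2 point(s)
  x = 6: RHS = 5, y in [4, 7]  -> 2 point(s)
  x = 7: RHS = 0, y in [0]  -> 1 point(s)
  x = 8: RHS = 4, y in [2, 9]  -> 2 point(s)
  x = 9: RHS = 1, y in [1, 10]  -> 2 point(s)
Affine points: 11. Add the point at infinity: total = 12.

#E(F_11) = 12


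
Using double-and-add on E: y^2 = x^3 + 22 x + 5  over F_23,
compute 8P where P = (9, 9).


k = 8 = 1000_2 (binary, LSB first: 0001)
Double-and-add from P = (9, 9):
  bit 0 = 0: acc unchanged = O
  bit 1 = 0: acc unchanged = O
  bit 2 = 0: acc unchanged = O
  bit 3 = 1: acc = O + (20, 21) = (20, 21)

8P = (20, 21)


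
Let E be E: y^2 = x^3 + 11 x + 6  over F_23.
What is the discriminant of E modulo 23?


4 a^3 + 27 b^2 = 4*11^3 + 27*6^2 = 5324 + 972 = 6296
Delta = -16 * (6296) = -100736
Delta mod 23 = 4

Delta = 4 (mod 23)


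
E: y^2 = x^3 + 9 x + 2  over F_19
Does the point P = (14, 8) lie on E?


Check whether y^2 = x^3 + 9 x + 2 (mod 19) for (x, y) = (14, 8).
LHS: y^2 = 8^2 mod 19 = 7
RHS: x^3 + 9 x + 2 = 14^3 + 9*14 + 2 mod 19 = 3
LHS != RHS

No, not on the curve


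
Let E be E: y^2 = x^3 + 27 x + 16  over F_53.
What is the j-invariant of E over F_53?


Delta = -16(4 a^3 + 27 b^2) mod 53 = 11
-1728 * (4 a)^3 = -1728 * (4*27)^3 mod 53 = 9
j = 9 * 11^(-1) mod 53 = 49

j = 49 (mod 53)


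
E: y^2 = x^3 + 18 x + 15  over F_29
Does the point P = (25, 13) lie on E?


Check whether y^2 = x^3 + 18 x + 15 (mod 29) for (x, y) = (25, 13).
LHS: y^2 = 13^2 mod 29 = 24
RHS: x^3 + 18 x + 15 = 25^3 + 18*25 + 15 mod 29 = 24
LHS = RHS

Yes, on the curve


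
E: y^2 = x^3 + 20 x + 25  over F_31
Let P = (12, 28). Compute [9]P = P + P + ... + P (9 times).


k = 9 = 1001_2 (binary, LSB first: 1001)
Double-and-add from P = (12, 28):
  bit 0 = 1: acc = O + (12, 28) = (12, 28)
  bit 1 = 0: acc unchanged = (12, 28)
  bit 2 = 0: acc unchanged = (12, 28)
  bit 3 = 1: acc = (12, 28) + (5, 23) = (24, 21)

9P = (24, 21)


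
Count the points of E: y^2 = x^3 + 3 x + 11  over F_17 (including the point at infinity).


For each x in F_17, count y with y^2 = x^3 + 3 x + 11 mod 17:
  x = 1: RHS = 15, y in [7, 10]  -> 2 point(s)
  x = 2: RHS = 8, y in [5, 12]  -> 2 point(s)
  x = 3: RHS = 13, y in [8, 9]  -> 2 point(s)
  x = 4: RHS = 2, y in [6, 11]  -> 2 point(s)
  x = 5: RHS = 15, y in [7, 10]  -> 2 point(s)
  x = 7: RHS = 1, y in [1, 16]  -> 2 point(s)
  x = 9: RHS = 2, y in [6, 11]  -> 2 point(s)
  x = 10: RHS = 4, y in [2, 15]  -> 2 point(s)
  x = 11: RHS = 15, y in [7, 10]  -> 2 point(s)
  x = 14: RHS = 9, y in [3, 14]  -> 2 point(s)
Affine points: 20. Add the point at infinity: total = 21.

#E(F_17) = 21


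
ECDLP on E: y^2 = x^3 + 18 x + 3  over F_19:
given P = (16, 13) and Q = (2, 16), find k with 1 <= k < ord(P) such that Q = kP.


Enumerate multiples of P until we hit Q = (2, 16):
  1P = (16, 13)
  2P = (7, 15)
  3P = (12, 3)
  4P = (2, 3)
  5P = (5, 3)
  6P = (15, 0)
  7P = (5, 16)
  8P = (2, 16)
Match found at i = 8.

k = 8


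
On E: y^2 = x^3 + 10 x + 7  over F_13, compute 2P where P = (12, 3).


Doubling: s = (3 x1^2 + a) / (2 y1)
s = (3*12^2 + 10) / (2*3) mod 13 = 0
x3 = s^2 - 2 x1 mod 13 = 0^2 - 2*12 = 2
y3 = s (x1 - x3) - y1 mod 13 = 0 * (12 - 2) - 3 = 10

2P = (2, 10)


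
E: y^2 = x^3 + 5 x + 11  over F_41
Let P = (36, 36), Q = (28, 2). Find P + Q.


P != Q, so use the chord formula.
s = (y2 - y1) / (x2 - x1) = (7) / (33) mod 41 = 35
x3 = s^2 - x1 - x2 mod 41 = 35^2 - 36 - 28 = 13
y3 = s (x1 - x3) - y1 mod 41 = 35 * (36 - 13) - 36 = 31

P + Q = (13, 31)


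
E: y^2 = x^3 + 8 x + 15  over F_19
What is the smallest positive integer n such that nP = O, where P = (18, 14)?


Compute successive multiples of P until we hit O:
  1P = (18, 14)
  2P = (11, 3)
  3P = (1, 10)
  4P = (4, 15)
  5P = (13, 6)
  6P = (5, 3)
  7P = (2, 1)
  8P = (3, 16)
  ... (continuing to 17P)
  17P = O

ord(P) = 17


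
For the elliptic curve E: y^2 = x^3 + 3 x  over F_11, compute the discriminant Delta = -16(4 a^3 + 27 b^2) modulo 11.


4 a^3 + 27 b^2 = 4*3^3 + 27*0^2 = 108 + 0 = 108
Delta = -16 * (108) = -1728
Delta mod 11 = 10

Delta = 10 (mod 11)


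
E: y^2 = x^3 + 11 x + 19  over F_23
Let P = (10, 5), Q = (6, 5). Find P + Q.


P != Q, so use the chord formula.
s = (y2 - y1) / (x2 - x1) = (0) / (19) mod 23 = 0
x3 = s^2 - x1 - x2 mod 23 = 0^2 - 10 - 6 = 7
y3 = s (x1 - x3) - y1 mod 23 = 0 * (10 - 7) - 5 = 18

P + Q = (7, 18)


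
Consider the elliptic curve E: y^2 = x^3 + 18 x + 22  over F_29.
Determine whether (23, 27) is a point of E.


Check whether y^2 = x^3 + 18 x + 22 (mod 29) for (x, y) = (23, 27).
LHS: y^2 = 27^2 mod 29 = 4
RHS: x^3 + 18 x + 22 = 23^3 + 18*23 + 22 mod 29 = 17
LHS != RHS

No, not on the curve


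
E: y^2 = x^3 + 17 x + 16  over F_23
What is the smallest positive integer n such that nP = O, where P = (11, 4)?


Compute successive multiples of P until we hit O:
  1P = (11, 4)
  2P = (9, 22)
  3P = (15, 9)
  4P = (0, 4)
  5P = (12, 19)
  6P = (18, 6)
  7P = (3, 18)
  8P = (2, 9)
  ... (continuing to 25P)
  25P = O

ord(P) = 25


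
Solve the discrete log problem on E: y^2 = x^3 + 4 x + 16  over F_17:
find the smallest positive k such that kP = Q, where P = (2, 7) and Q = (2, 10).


Enumerate multiples of P until we hit Q = (2, 10):
  1P = (2, 7)
  2P = (15, 0)
  3P = (2, 10)
Match found at i = 3.

k = 3


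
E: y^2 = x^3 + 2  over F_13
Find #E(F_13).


For each x in F_13, count y with y^2 = x^3 + 0 x + 2 mod 13:
  x = 1: RHS = 3, y in [4, 9]  -> 2 point(s)
  x = 2: RHS = 10, y in [6, 7]  -> 2 point(s)
  x = 3: RHS = 3, y in [4, 9]  -> 2 point(s)
  x = 4: RHS = 1, y in [1, 12]  -> 2 point(s)
  x = 5: RHS = 10, y in [6, 7]  -> 2 point(s)
  x = 6: RHS = 10, y in [6, 7]  -> 2 point(s)
  x = 9: RHS = 3, y in [4, 9]  -> 2 point(s)
  x = 10: RHS = 1, y in [1, 12]  -> 2 point(s)
  x = 12: RHS = 1, y in [1, 12]  -> 2 point(s)
Affine points: 18. Add the point at infinity: total = 19.

#E(F_13) = 19


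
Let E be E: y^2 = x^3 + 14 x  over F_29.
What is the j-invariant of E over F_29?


Delta = -16(4 a^3 + 27 b^2) mod 29 = 8
-1728 * (4 a)^3 = -1728 * (4*14)^3 mod 29 = 20
j = 20 * 8^(-1) mod 29 = 17

j = 17 (mod 29)


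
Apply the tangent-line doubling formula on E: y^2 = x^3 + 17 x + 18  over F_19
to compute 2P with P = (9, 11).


Doubling: s = (3 x1^2 + a) / (2 y1)
s = (3*9^2 + 17) / (2*11) mod 19 = 17
x3 = s^2 - 2 x1 mod 19 = 17^2 - 2*9 = 5
y3 = s (x1 - x3) - y1 mod 19 = 17 * (9 - 5) - 11 = 0

2P = (5, 0)


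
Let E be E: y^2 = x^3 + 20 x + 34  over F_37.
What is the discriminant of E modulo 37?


4 a^3 + 27 b^2 = 4*20^3 + 27*34^2 = 32000 + 31212 = 63212
Delta = -16 * (63212) = -1011392
Delta mod 37 = 3

Delta = 3 (mod 37)


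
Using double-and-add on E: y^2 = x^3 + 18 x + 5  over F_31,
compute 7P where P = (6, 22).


k = 7 = 111_2 (binary, LSB first: 111)
Double-and-add from P = (6, 22):
  bit 0 = 1: acc = O + (6, 22) = (6, 22)
  bit 1 = 1: acc = (6, 22) + (6, 9) = O
  bit 2 = 1: acc = O + (6, 22) = (6, 22)

7P = (6, 22)


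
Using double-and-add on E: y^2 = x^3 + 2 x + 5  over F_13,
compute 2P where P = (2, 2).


k = 2 = 10_2 (binary, LSB first: 01)
Double-and-add from P = (2, 2):
  bit 0 = 0: acc unchanged = O
  bit 1 = 1: acc = O + (5, 7) = (5, 7)

2P = (5, 7)


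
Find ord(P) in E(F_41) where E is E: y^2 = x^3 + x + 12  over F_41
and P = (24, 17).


Compute successive multiples of P until we hit O:
  1P = (24, 17)
  2P = (35, 35)
  3P = (25, 0)
  4P = (35, 6)
  5P = (24, 24)
  6P = O

ord(P) = 6


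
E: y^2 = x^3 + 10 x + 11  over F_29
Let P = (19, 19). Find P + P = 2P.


Doubling: s = (3 x1^2 + a) / (2 y1)
s = (3*19^2 + 10) / (2*19) mod 29 = 28
x3 = s^2 - 2 x1 mod 29 = 28^2 - 2*19 = 21
y3 = s (x1 - x3) - y1 mod 29 = 28 * (19 - 21) - 19 = 12

2P = (21, 12)


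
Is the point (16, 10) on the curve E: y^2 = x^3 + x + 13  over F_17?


Check whether y^2 = x^3 + 1 x + 13 (mod 17) for (x, y) = (16, 10).
LHS: y^2 = 10^2 mod 17 = 15
RHS: x^3 + 1 x + 13 = 16^3 + 1*16 + 13 mod 17 = 11
LHS != RHS

No, not on the curve


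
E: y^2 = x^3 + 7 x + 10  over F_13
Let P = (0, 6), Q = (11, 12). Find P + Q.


P != Q, so use the chord formula.
s = (y2 - y1) / (x2 - x1) = (6) / (11) mod 13 = 10
x3 = s^2 - x1 - x2 mod 13 = 10^2 - 0 - 11 = 11
y3 = s (x1 - x3) - y1 mod 13 = 10 * (0 - 11) - 6 = 1

P + Q = (11, 1)


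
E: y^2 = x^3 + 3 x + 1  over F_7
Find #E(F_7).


For each x in F_7, count y with y^2 = x^3 + 3 x + 1 mod 7:
  x = 0: RHS = 1, y in [1, 6]  -> 2 point(s)
  x = 2: RHS = 1, y in [1, 6]  -> 2 point(s)
  x = 3: RHS = 2, y in [3, 4]  -> 2 point(s)
  x = 4: RHS = 0, y in [0]  -> 1 point(s)
  x = 5: RHS = 1, y in [1, 6]  -> 2 point(s)
  x = 6: RHS = 4, y in [2, 5]  -> 2 point(s)
Affine points: 11. Add the point at infinity: total = 12.

#E(F_7) = 12


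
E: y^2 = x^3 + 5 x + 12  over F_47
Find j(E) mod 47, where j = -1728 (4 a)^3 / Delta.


Delta = -16(4 a^3 + 27 b^2) mod 47 = 10
-1728 * (4 a)^3 = -1728 * (4*5)^3 mod 47 = 16
j = 16 * 10^(-1) mod 47 = 11

j = 11 (mod 47)


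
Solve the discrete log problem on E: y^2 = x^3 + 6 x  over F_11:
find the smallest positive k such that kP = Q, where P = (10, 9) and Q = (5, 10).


Enumerate multiples of P until we hit Q = (5, 10):
  1P = (10, 9)
  2P = (5, 10)
Match found at i = 2.

k = 2


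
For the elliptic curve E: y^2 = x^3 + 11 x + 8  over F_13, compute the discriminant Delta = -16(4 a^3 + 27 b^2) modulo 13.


4 a^3 + 27 b^2 = 4*11^3 + 27*8^2 = 5324 + 1728 = 7052
Delta = -16 * (7052) = -112832
Delta mod 13 = 8

Delta = 8 (mod 13)


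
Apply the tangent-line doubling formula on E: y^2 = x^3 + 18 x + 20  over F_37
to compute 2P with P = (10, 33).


Doubling: s = (3 x1^2 + a) / (2 y1)
s = (3*10^2 + 18) / (2*33) mod 37 = 25
x3 = s^2 - 2 x1 mod 37 = 25^2 - 2*10 = 13
y3 = s (x1 - x3) - y1 mod 37 = 25 * (10 - 13) - 33 = 3

2P = (13, 3)


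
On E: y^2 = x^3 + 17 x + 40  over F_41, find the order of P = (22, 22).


Compute successive multiples of P until we hit O:
  1P = (22, 22)
  2P = (7, 25)
  3P = (35, 38)
  4P = (27, 16)
  5P = (0, 9)
  6P = (3, 6)
  7P = (25, 10)
  8P = (10, 12)
  ... (continuing to 26P)
  26P = O

ord(P) = 26


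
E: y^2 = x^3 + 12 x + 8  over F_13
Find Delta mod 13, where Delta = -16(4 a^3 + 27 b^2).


4 a^3 + 27 b^2 = 4*12^3 + 27*8^2 = 6912 + 1728 = 8640
Delta = -16 * (8640) = -138240
Delta mod 13 = 2

Delta = 2 (mod 13)


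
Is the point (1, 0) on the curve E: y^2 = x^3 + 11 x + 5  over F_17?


Check whether y^2 = x^3 + 11 x + 5 (mod 17) for (x, y) = (1, 0).
LHS: y^2 = 0^2 mod 17 = 0
RHS: x^3 + 11 x + 5 = 1^3 + 11*1 + 5 mod 17 = 0
LHS = RHS

Yes, on the curve


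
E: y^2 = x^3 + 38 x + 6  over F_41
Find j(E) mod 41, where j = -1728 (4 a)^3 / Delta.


Delta = -16(4 a^3 + 27 b^2) mod 41 = 34
-1728 * (4 a)^3 = -1728 * (4*38)^3 mod 41 = 36
j = 36 * 34^(-1) mod 41 = 30

j = 30 (mod 41)


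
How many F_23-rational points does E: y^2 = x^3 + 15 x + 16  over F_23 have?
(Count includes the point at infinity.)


For each x in F_23, count y with y^2 = x^3 + 15 x + 16 mod 23:
  x = 0: RHS = 16, y in [4, 19]  -> 2 point(s)
  x = 1: RHS = 9, y in [3, 20]  -> 2 point(s)
  x = 2: RHS = 8, y in [10, 13]  -> 2 point(s)
  x = 4: RHS = 2, y in [5, 18]  -> 2 point(s)
  x = 5: RHS = 9, y in [3, 20]  -> 2 point(s)
  x = 6: RHS = 0, y in [0]  -> 1 point(s)
  x = 7: RHS = 4, y in [2, 21]  -> 2 point(s)
  x = 8: RHS = 4, y in [2, 21]  -> 2 point(s)
  x = 9: RHS = 6, y in [11, 12]  -> 2 point(s)
  x = 10: RHS = 16, y in [4, 19]  -> 2 point(s)
  x = 13: RHS = 16, y in [4, 19]  -> 2 point(s)
  x = 14: RHS = 3, y in [7, 16]  -> 2 point(s)
  x = 17: RHS = 9, y in [3, 20]  -> 2 point(s)
  x = 18: RHS = 0, y in [0]  -> 1 point(s)
  x = 20: RHS = 13, y in [6, 17]  -> 2 point(s)
  x = 21: RHS = 1, y in [1, 22]  -> 2 point(s)
  x = 22: RHS = 0, y in [0]  -> 1 point(s)
Affine points: 31. Add the point at infinity: total = 32.

#E(F_23) = 32


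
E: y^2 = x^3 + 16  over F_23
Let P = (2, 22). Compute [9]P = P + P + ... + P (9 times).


k = 9 = 1001_2 (binary, LSB first: 1001)
Double-and-add from P = (2, 22):
  bit 0 = 1: acc = O + (2, 22) = (2, 22)
  bit 1 = 0: acc unchanged = (2, 22)
  bit 2 = 0: acc unchanged = (2, 22)
  bit 3 = 1: acc = (2, 22) + (0, 19) = (6, 18)

9P = (6, 18)


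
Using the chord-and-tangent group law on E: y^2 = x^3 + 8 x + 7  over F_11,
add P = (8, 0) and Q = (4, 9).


P != Q, so use the chord formula.
s = (y2 - y1) / (x2 - x1) = (9) / (7) mod 11 = 6
x3 = s^2 - x1 - x2 mod 11 = 6^2 - 8 - 4 = 2
y3 = s (x1 - x3) - y1 mod 11 = 6 * (8 - 2) - 0 = 3

P + Q = (2, 3)


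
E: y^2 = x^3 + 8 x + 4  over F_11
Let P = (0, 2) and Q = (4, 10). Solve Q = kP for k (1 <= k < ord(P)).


Enumerate multiples of P until we hit Q = (4, 10):
  1P = (0, 2)
  2P = (4, 1)
  3P = (5, 2)
  4P = (6, 9)
  5P = (3, 0)
  6P = (6, 2)
  7P = (5, 9)
  8P = (4, 10)
Match found at i = 8.

k = 8


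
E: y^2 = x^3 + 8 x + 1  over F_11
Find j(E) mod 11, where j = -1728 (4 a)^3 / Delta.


Delta = -16(4 a^3 + 27 b^2) mod 11 = 9
-1728 * (4 a)^3 = -1728 * (4*8)^3 mod 11 = 1
j = 1 * 9^(-1) mod 11 = 5

j = 5 (mod 11)


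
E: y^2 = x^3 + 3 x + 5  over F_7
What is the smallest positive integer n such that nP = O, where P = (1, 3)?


Compute successive multiples of P until we hit O:
  1P = (1, 3)
  2P = (6, 6)
  3P = (4, 5)
  4P = (4, 2)
  5P = (6, 1)
  6P = (1, 4)
  7P = O

ord(P) = 7


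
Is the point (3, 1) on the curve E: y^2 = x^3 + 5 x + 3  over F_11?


Check whether y^2 = x^3 + 5 x + 3 (mod 11) for (x, y) = (3, 1).
LHS: y^2 = 1^2 mod 11 = 1
RHS: x^3 + 5 x + 3 = 3^3 + 5*3 + 3 mod 11 = 1
LHS = RHS

Yes, on the curve


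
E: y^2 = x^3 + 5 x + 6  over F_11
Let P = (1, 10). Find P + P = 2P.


Doubling: s = (3 x1^2 + a) / (2 y1)
s = (3*1^2 + 5) / (2*10) mod 11 = 7
x3 = s^2 - 2 x1 mod 11 = 7^2 - 2*1 = 3
y3 = s (x1 - x3) - y1 mod 11 = 7 * (1 - 3) - 10 = 9

2P = (3, 9)


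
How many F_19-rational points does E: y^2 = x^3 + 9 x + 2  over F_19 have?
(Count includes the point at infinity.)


For each x in F_19, count y with y^2 = x^3 + 9 x + 2 mod 19:
  x = 2: RHS = 9, y in [3, 16]  -> 2 point(s)
  x = 4: RHS = 7, y in [8, 11]  -> 2 point(s)
  x = 5: RHS = 1, y in [1, 18]  -> 2 point(s)
  x = 6: RHS = 6, y in [5, 14]  -> 2 point(s)
  x = 7: RHS = 9, y in [3, 16]  -> 2 point(s)
  x = 8: RHS = 16, y in [4, 15]  -> 2 point(s)
  x = 10: RHS = 9, y in [3, 16]  -> 2 point(s)
  x = 11: RHS = 7, y in [8, 11]  -> 2 point(s)
  x = 13: RHS = 17, y in [6, 13]  -> 2 point(s)
  x = 15: RHS = 16, y in [4, 15]  -> 2 point(s)
  x = 16: RHS = 5, y in [9, 10]  -> 2 point(s)
  x = 18: RHS = 11, y in [7, 12]  -> 2 point(s)
Affine points: 24. Add the point at infinity: total = 25.

#E(F_19) = 25


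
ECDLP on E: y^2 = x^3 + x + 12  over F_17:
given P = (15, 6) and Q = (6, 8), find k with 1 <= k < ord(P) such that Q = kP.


Enumerate multiples of P until we hit Q = (6, 8):
  1P = (15, 6)
  2P = (6, 8)
Match found at i = 2.

k = 2


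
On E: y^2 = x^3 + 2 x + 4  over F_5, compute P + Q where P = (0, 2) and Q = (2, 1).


P != Q, so use the chord formula.
s = (y2 - y1) / (x2 - x1) = (4) / (2) mod 5 = 2
x3 = s^2 - x1 - x2 mod 5 = 2^2 - 0 - 2 = 2
y3 = s (x1 - x3) - y1 mod 5 = 2 * (0 - 2) - 2 = 4

P + Q = (2, 4)


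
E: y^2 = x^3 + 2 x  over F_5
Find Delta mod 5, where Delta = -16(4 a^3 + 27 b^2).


4 a^3 + 27 b^2 = 4*2^3 + 27*0^2 = 32 + 0 = 32
Delta = -16 * (32) = -512
Delta mod 5 = 3

Delta = 3 (mod 5)


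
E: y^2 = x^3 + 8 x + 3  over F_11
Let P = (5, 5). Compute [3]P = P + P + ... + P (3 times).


k = 3 = 11_2 (binary, LSB first: 11)
Double-and-add from P = (5, 5):
  bit 0 = 1: acc = O + (5, 5) = (5, 5)
  bit 1 = 1: acc = (5, 5) + (4, 0) = (5, 6)

3P = (5, 6)


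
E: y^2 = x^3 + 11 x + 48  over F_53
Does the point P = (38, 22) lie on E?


Check whether y^2 = x^3 + 11 x + 48 (mod 53) for (x, y) = (38, 22).
LHS: y^2 = 22^2 mod 53 = 7
RHS: x^3 + 11 x + 48 = 38^3 + 11*38 + 48 mod 53 = 6
LHS != RHS

No, not on the curve


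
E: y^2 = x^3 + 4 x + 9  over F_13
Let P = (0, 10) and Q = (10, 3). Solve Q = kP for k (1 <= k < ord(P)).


Enumerate multiples of P until we hit Q = (10, 3):
  1P = (0, 10)
  2P = (12, 11)
  3P = (2, 5)
  4P = (1, 12)
  5P = (3, 10)
  6P = (10, 3)
Match found at i = 6.

k = 6


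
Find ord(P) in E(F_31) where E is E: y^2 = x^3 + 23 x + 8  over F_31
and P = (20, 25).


Compute successive multiples of P until we hit O:
  1P = (20, 25)
  2P = (7, 27)
  3P = (22, 23)
  4P = (21, 7)
  5P = (4, 28)
  6P = (12, 20)
  7P = (27, 21)
  8P = (9, 13)
  ... (continuing to 20P)
  20P = O

ord(P) = 20


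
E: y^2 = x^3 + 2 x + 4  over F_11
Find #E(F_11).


For each x in F_11, count y with y^2 = x^3 + 2 x + 4 mod 11:
  x = 0: RHS = 4, y in [2, 9]  -> 2 point(s)
  x = 2: RHS = 5, y in [4, 7]  -> 2 point(s)
  x = 3: RHS = 4, y in [2, 9]  -> 2 point(s)
  x = 6: RHS = 1, y in [1, 10]  -> 2 point(s)
  x = 7: RHS = 9, y in [3, 8]  -> 2 point(s)
  x = 8: RHS = 4, y in [2, 9]  -> 2 point(s)
  x = 9: RHS = 3, y in [5, 6]  -> 2 point(s)
  x = 10: RHS = 1, y in [1, 10]  -> 2 point(s)
Affine points: 16. Add the point at infinity: total = 17.

#E(F_11) = 17


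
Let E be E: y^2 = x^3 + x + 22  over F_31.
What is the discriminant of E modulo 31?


4 a^3 + 27 b^2 = 4*1^3 + 27*22^2 = 4 + 13068 = 13072
Delta = -16 * (13072) = -209152
Delta mod 31 = 5

Delta = 5 (mod 31)


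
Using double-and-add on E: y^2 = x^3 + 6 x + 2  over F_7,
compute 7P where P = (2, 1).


k = 7 = 111_2 (binary, LSB first: 111)
Double-and-add from P = (2, 1):
  bit 0 = 1: acc = O + (2, 1) = (2, 1)
  bit 1 = 1: acc = (2, 1) + (0, 3) = (6, 3)
  bit 2 = 1: acc = (6, 3) + (1, 3) = (0, 4)

7P = (0, 4)


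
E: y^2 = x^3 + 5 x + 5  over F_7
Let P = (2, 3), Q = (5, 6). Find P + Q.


P != Q, so use the chord formula.
s = (y2 - y1) / (x2 - x1) = (3) / (3) mod 7 = 1
x3 = s^2 - x1 - x2 mod 7 = 1^2 - 2 - 5 = 1
y3 = s (x1 - x3) - y1 mod 7 = 1 * (2 - 1) - 3 = 5

P + Q = (1, 5)


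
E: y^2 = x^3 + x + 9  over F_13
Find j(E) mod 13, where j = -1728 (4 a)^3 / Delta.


Delta = -16(4 a^3 + 27 b^2) mod 13 = 5
-1728 * (4 a)^3 = -1728 * (4*1)^3 mod 13 = 12
j = 12 * 5^(-1) mod 13 = 5

j = 5 (mod 13)


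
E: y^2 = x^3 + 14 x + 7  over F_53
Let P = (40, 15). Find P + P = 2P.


Doubling: s = (3 x1^2 + a) / (2 y1)
s = (3*40^2 + 14) / (2*15) mod 53 = 5
x3 = s^2 - 2 x1 mod 53 = 5^2 - 2*40 = 51
y3 = s (x1 - x3) - y1 mod 53 = 5 * (40 - 51) - 15 = 36

2P = (51, 36)


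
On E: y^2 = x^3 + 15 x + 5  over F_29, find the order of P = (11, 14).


Compute successive multiples of P until we hit O:
  1P = (11, 14)
  2P = (8, 12)
  3P = (4, 10)
  4P = (9, 12)
  5P = (10, 16)
  6P = (12, 17)
  7P = (15, 3)
  8P = (16, 7)
  ... (continuing to 25P)
  25P = O

ord(P) = 25


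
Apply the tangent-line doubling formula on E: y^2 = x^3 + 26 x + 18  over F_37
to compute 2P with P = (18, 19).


Doubling: s = (3 x1^2 + a) / (2 y1)
s = (3*18^2 + 26) / (2*19) mod 37 = 36
x3 = s^2 - 2 x1 mod 37 = 36^2 - 2*18 = 2
y3 = s (x1 - x3) - y1 mod 37 = 36 * (18 - 2) - 19 = 2

2P = (2, 2)


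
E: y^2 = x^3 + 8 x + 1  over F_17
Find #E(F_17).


For each x in F_17, count y with y^2 = x^3 + 8 x + 1 mod 17:
  x = 0: RHS = 1, y in [1, 16]  -> 2 point(s)
  x = 2: RHS = 8, y in [5, 12]  -> 2 point(s)
  x = 3: RHS = 1, y in [1, 16]  -> 2 point(s)
  x = 5: RHS = 13, y in [8, 9]  -> 2 point(s)
  x = 7: RHS = 9, y in [3, 14]  -> 2 point(s)
  x = 8: RHS = 16, y in [4, 13]  -> 2 point(s)
  x = 11: RHS = 9, y in [3, 14]  -> 2 point(s)
  x = 14: RHS = 1, y in [1, 16]  -> 2 point(s)
  x = 16: RHS = 9, y in [3, 14]  -> 2 point(s)
Affine points: 18. Add the point at infinity: total = 19.

#E(F_17) = 19


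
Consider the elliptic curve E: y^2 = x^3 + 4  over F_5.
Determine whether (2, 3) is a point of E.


Check whether y^2 = x^3 + 0 x + 4 (mod 5) for (x, y) = (2, 3).
LHS: y^2 = 3^2 mod 5 = 4
RHS: x^3 + 0 x + 4 = 2^3 + 0*2 + 4 mod 5 = 2
LHS != RHS

No, not on the curve


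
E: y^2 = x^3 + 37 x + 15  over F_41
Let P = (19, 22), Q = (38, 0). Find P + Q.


P != Q, so use the chord formula.
s = (y2 - y1) / (x2 - x1) = (19) / (19) mod 41 = 1
x3 = s^2 - x1 - x2 mod 41 = 1^2 - 19 - 38 = 26
y3 = s (x1 - x3) - y1 mod 41 = 1 * (19 - 26) - 22 = 12

P + Q = (26, 12)


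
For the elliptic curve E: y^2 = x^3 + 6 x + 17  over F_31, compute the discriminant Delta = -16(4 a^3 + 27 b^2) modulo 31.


4 a^3 + 27 b^2 = 4*6^3 + 27*17^2 = 864 + 7803 = 8667
Delta = -16 * (8667) = -138672
Delta mod 31 = 22

Delta = 22 (mod 31)


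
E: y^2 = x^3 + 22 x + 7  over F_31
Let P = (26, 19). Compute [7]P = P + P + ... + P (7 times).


k = 7 = 111_2 (binary, LSB first: 111)
Double-and-add from P = (26, 19):
  bit 0 = 1: acc = O + (26, 19) = (26, 19)
  bit 1 = 1: acc = (26, 19) + (4, 29) = (3, 10)
  bit 2 = 1: acc = (3, 10) + (27, 17) = (2, 20)

7P = (2, 20)


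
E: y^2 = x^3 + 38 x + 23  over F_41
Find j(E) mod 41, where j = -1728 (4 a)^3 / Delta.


Delta = -16(4 a^3 + 27 b^2) mod 41 = 12
-1728 * (4 a)^3 = -1728 * (4*38)^3 mod 41 = 36
j = 36 * 12^(-1) mod 41 = 3

j = 3 (mod 41)


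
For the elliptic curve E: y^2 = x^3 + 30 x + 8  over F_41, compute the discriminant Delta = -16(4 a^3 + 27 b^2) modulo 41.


4 a^3 + 27 b^2 = 4*30^3 + 27*8^2 = 108000 + 1728 = 109728
Delta = -16 * (109728) = -1755648
Delta mod 41 = 13

Delta = 13 (mod 41)


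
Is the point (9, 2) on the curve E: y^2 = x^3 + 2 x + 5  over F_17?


Check whether y^2 = x^3 + 2 x + 5 (mod 17) for (x, y) = (9, 2).
LHS: y^2 = 2^2 mod 17 = 4
RHS: x^3 + 2 x + 5 = 9^3 + 2*9 + 5 mod 17 = 4
LHS = RHS

Yes, on the curve


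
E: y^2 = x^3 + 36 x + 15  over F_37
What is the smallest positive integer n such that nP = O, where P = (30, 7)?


Compute successive multiples of P until we hit O:
  1P = (30, 7)
  2P = (11, 22)
  3P = (8, 36)
  4P = (8, 1)
  5P = (11, 15)
  6P = (30, 30)
  7P = O

ord(P) = 7


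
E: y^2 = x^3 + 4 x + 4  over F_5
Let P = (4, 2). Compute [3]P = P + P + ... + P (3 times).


k = 3 = 11_2 (binary, LSB first: 11)
Double-and-add from P = (4, 2):
  bit 0 = 1: acc = O + (4, 2) = (4, 2)
  bit 1 = 1: acc = (4, 2) + (1, 2) = (0, 3)

3P = (0, 3)


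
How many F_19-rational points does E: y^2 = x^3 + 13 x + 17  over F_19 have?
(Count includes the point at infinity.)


For each x in F_19, count y with y^2 = x^3 + 13 x + 17 mod 19:
  x = 0: RHS = 17, y in [6, 13]  -> 2 point(s)
  x = 3: RHS = 7, y in [8, 11]  -> 2 point(s)
  x = 4: RHS = 0, y in [0]  -> 1 point(s)
  x = 5: RHS = 17, y in [6, 13]  -> 2 point(s)
  x = 6: RHS = 7, y in [8, 11]  -> 2 point(s)
  x = 8: RHS = 6, y in [5, 14]  -> 2 point(s)
  x = 10: RHS = 7, y in [8, 11]  -> 2 point(s)
  x = 11: RHS = 9, y in [3, 16]  -> 2 point(s)
  x = 12: RHS = 1, y in [1, 18]  -> 2 point(s)
  x = 14: RHS = 17, y in [6, 13]  -> 2 point(s)
Affine points: 19. Add the point at infinity: total = 20.

#E(F_19) = 20
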